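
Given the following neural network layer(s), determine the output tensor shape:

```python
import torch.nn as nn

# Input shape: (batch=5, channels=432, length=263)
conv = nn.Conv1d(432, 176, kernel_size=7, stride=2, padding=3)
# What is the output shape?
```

Input: (5, 432, 263) -> Output: (5, 176, 132)

Answer: (5, 176, 132)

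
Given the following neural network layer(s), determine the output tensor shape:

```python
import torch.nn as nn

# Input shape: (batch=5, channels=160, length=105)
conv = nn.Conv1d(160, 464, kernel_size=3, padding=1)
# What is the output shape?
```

Input: (5, 160, 105) -> Output: (5, 464, 105)

Answer: (5, 464, 105)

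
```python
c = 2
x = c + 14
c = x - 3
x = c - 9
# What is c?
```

Trace:
`c = 2` → c = 2
`x = c + 14` → x = 16
`c = x - 3` → c = 13
`x = c - 9` → x = 4
So c = 13

Answer: 13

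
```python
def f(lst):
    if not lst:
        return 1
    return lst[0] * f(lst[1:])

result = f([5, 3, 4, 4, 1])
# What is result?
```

Product over [5, 3, 4, 4, 1] = 5 * 3 * 4 * 4 * 1 = 240

Answer: 240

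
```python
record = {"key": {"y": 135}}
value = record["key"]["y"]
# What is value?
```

Trace:
`record = {"key": {"y": 135}}` → record = {'key': {'y': 135}}
`value = record["key"]["y"]` → value = 135
So value = 135

Answer: 135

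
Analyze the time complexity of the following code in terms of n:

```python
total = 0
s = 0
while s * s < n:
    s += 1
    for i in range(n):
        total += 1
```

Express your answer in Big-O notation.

Each loop level contributes: √n × n. Multiplying the contributions gives O(n√n).

Answer: O(n√n)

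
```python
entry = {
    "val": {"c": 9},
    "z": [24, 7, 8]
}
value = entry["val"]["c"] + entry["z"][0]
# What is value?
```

Trace:
`entry = { ...` → entry = {'val': {'c': 9}, 'z': [24, 7, 8]}
`value = entry["val"]["c"] + entry["z"][0]` → value = 33
So value = 33

Answer: 33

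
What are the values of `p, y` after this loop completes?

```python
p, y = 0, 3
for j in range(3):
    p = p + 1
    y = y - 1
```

p goes 0→3, y goes 3→0
`p, y` takes the values: (0, 3) → (1, 3) → (1, 2) → (2, 2) → (2, 1) → (3, 1) → (3, 0)

Answer: 3, 0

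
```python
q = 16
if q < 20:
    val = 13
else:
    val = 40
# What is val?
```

Trace:
`q = 16` → q = 16
`if q < 20: ...` → q < 20 is True → val = 13
So val = 13

Answer: 13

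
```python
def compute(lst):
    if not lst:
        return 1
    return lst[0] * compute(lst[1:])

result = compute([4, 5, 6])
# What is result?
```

Product over [4, 5, 6] = 4 * 5 * 6 = 120

Answer: 120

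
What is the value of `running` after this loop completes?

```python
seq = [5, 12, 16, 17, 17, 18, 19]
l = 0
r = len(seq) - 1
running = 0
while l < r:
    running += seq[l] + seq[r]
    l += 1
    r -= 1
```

Sum of pairs from ends
`running` takes the values: 0 → 24 → 54 → 87

Answer: 87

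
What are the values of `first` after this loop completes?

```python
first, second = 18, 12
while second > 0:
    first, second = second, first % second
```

GCD of 18 and 12
`first` takes the values: 18 → 12 → 6

Answer: 6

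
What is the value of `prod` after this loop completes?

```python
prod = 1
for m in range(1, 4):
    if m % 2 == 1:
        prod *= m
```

Product of odd numbers 1 to 3
`prod` takes the values: 1 → 3

Answer: 3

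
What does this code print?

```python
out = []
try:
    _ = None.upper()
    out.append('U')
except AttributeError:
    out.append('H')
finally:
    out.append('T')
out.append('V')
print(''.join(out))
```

Execution trace: 'H' (except AttributeError) → 'T' (finally) → 'V' (after the try/except). Output: HTV

Answer: HTV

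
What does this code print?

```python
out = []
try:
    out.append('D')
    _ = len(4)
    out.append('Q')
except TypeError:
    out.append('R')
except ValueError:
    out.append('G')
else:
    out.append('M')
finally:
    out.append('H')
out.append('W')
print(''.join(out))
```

Execution trace: 'D' (try body) → 'R' (except TypeError) → 'H' (finally) → 'W' (after the try/except). Output: DRHW

Answer: DRHW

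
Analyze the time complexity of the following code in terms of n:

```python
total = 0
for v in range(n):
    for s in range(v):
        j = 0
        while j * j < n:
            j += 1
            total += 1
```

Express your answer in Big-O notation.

Each loop level contributes: n × n × √n. Multiplying the contributions gives O(n^2√n).

Answer: O(n^2√n)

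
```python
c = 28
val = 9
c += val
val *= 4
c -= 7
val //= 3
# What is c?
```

Trace:
`c = 28` → c = 28
`val = 9` → val = 9
`c += val` → c = 37
`val *= 4` → val = 36
`c -= 7` → c = 30
`val //= 3` → val = 12
So c = 30

Answer: 30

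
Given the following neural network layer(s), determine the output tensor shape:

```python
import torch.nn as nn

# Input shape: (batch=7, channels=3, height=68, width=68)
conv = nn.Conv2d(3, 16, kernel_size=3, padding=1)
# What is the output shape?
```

Input: (7, 3, 68, 68) -> Output: (7, 16, 68, 68)

Answer: (7, 16, 68, 68)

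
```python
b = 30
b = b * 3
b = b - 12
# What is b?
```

Trace:
`b = 30` → b = 30
`b = b * 3` → b = 90
`b = b - 12` → b = 78
So b = 78

Answer: 78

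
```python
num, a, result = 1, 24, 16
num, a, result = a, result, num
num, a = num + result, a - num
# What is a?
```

Trace:
`num, a, result = 1, 24, 16` → num = 1; a = 24; result = 16
`num, a, result = a, result, num` → num = 24; a = 16; result = 1
`num, a = num + result, a - num` → num = 25; a = -8
So a = -8

Answer: -8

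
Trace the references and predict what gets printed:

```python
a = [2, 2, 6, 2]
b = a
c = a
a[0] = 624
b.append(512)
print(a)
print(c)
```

Key concept: multiple aliases.
Step by step:
`a = [2, 2, 6, 2]` → a = [2, 2, 6, 2]
`b = a` → b = [2, 2, 6, 2] (same object as a)
`c = a` → c = [2, 2, 6, 2] (same object as a, b)
`a[0] = 624` → a = [624, 2, 6, 2] (same object as b, c); b = [624, 2, 6, 2] (same object as a, c); c = [624, 2, 6, 2] (same object as a, b)
`b.append(512)` → a = [624, 2, 6, 2, 512] (same object as b, c); b = [624, 2, 6, 2, 512] (same object as a, c); c = [624, 2, 6, 2, 512] (same object as a, b)
`print(a)` → prints [624, 2, 6, 2, 512]
`print(c)` → prints [624, 2, 6, 2, 512]

Answer:
[624, 2, 6, 2, 512]
[624, 2, 6, 2, 512]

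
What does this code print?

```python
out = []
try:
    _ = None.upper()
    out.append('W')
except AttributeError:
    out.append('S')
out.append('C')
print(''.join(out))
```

Execution trace: 'S' (except AttributeError) → 'C' (after the try/except). Output: SC

Answer: SC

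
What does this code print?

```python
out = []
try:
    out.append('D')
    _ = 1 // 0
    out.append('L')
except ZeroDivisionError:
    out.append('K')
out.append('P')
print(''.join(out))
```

Execution trace: 'D' (try body) → 'K' (except ZeroDivisionError) → 'P' (after the try/except). Output: DKP

Answer: DKP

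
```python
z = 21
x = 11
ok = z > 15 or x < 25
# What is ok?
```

Trace:
`z = 21` → z = 21
`x = 11` → x = 11
`ok = z > 15 or x < 25` → ok = True
So ok = True

Answer: True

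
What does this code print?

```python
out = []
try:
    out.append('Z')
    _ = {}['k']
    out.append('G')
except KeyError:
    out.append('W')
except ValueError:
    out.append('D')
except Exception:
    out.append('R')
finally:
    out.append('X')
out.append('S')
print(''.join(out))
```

Execution trace: 'Z' (try body) → 'W' (except KeyError) → 'X' (finally) → 'S' (after the try/except). Output: ZWXS

Answer: ZWXS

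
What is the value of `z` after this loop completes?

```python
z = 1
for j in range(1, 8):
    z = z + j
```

Start at 1, add 1 through 7
`z` takes the values: 1 → 2 → 4 → 7 → 11 → 16 → 22 → 29

Answer: 29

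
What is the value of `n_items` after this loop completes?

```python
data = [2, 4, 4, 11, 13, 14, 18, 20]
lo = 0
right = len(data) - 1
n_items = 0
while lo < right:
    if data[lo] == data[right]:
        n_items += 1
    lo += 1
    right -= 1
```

Count matching pairs from ends
`n_items` takes the values: 0

Answer: 0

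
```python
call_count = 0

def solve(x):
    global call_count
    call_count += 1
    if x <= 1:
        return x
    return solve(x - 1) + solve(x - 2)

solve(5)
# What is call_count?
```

Calls(x) = 1 + Calls(x-1) + Calls(x-2); Calls(0)=Calls(1)=1. For x=5 this gives 15.

Answer: 15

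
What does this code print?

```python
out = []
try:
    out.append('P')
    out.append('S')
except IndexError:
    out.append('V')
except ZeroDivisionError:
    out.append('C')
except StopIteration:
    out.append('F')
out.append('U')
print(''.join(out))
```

Execution trace: 'P' (try body) → 'S' (try body, no exception) → 'U' (after the try/except). Output: PSU

Answer: PSU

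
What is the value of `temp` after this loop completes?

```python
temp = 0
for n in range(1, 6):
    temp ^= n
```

XOR of 1 to 5
`temp` takes the values: 0 → 1 → 3 → 0 → 4 → 1

Answer: 1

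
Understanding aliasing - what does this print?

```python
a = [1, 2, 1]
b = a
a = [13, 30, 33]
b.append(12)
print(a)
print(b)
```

Key concept: rebinding vs mutation: a is rebound to a new list, b still points at the original.
Step by step:
`a = [1, 2, 1]` → a = [1, 2, 1]
`b = a` → b = [1, 2, 1] (same object as a)
`a = [13, 30, 33]` → a = [13, 30, 33]
`b.append(12)` → b = [1, 2, 1, 12]
`print(a)` → prints [13, 30, 33]
`print(b)` → prints [1, 2, 1, 12]

Answer:
[13, 30, 33]
[1, 2, 1, 12]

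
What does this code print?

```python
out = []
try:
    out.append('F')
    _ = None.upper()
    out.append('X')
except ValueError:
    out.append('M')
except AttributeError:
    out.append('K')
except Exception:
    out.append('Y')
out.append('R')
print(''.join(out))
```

Execution trace: 'F' (try body) → 'K' (except AttributeError) → 'R' (after the try/except). Output: FKR

Answer: FKR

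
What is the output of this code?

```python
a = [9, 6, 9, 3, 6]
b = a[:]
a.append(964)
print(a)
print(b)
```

Key concept: slice [:] creates copy.
Step by step:
`a = [9, 6, 9, 3, 6]` → a = [9, 6, 9, 3, 6]
`b = a[:]` → b = [9, 6, 9, 3, 6]
`a.append(964)` → a = [9, 6, 9, 3, 6, 964]
`print(a)` → prints [9, 6, 9, 3, 6, 964]
`print(b)` → prints [9, 6, 9, 3, 6]

Answer:
[9, 6, 9, 3, 6, 964]
[9, 6, 9, 3, 6]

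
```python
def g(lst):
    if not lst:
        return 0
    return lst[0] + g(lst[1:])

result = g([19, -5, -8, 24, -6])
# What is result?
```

19 + (-5) + (-8) + 24 + (-6) + 0 = 24

Answer: 24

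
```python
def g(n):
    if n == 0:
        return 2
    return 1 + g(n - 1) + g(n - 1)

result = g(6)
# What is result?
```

g(n) = 1 + 2·g(n-1), g(0)=2. Closed form: (2+1)·2^6 - 1 = 191.

Answer: 191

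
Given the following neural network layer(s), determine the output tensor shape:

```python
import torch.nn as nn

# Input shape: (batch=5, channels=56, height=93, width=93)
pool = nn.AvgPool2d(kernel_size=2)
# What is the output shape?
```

Input: (5, 56, 93, 93) -> Output: (5, 56, 46, 46)

Answer: (5, 56, 46, 46)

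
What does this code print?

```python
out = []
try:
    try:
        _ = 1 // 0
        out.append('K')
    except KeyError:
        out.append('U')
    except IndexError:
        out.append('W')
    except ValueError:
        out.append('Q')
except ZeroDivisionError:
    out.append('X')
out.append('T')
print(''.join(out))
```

Execution trace: 'X' (outer except ZeroDivisionError) → 'T' (after the try/except). Output: XT

Answer: XT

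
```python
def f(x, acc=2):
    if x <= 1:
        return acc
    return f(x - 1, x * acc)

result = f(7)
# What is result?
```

Accumulator trace (n, acc): (7, 2) -> (6, 14) -> (5, 84) -> (4, 420) -> (3, 1680) -> (2, 5040) -> (1, 10080) -> return 10080

Answer: 10080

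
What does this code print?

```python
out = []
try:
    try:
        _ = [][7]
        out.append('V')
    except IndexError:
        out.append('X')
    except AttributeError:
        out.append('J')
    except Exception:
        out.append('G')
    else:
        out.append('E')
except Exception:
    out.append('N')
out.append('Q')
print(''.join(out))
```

Execution trace: 'X' (inner except IndexError) → 'Q' (after the try/except). Output: XQ

Answer: XQ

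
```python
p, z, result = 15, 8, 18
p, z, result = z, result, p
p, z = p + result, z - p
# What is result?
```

Trace:
`p, z, result = 15, 8, 18` → p = 15; z = 8; result = 18
`p, z, result = z, result, p` → p = 8; z = 18; result = 15
`p, z = p + result, z - p` → p = 23; z = 10
So result = 15

Answer: 15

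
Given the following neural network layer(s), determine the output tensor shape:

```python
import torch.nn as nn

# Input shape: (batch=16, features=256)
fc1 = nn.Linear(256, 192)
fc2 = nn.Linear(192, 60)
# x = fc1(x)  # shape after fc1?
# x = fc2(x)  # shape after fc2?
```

Input: (16, 256) -> after fc1: (16, 192) -> Output: (16, 60)

Answer: (16, 60)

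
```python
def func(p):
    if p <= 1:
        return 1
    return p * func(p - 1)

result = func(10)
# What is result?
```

func(10) = 10 * 9 * 8 * 7 * 6 * 5 * 4 * 3 * 2 * 1 = 3628800

Answer: 3628800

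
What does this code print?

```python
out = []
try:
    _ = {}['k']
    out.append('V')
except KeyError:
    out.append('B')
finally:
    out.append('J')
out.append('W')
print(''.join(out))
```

Execution trace: 'B' (except KeyError) → 'J' (finally) → 'W' (after the try/except). Output: BJW

Answer: BJW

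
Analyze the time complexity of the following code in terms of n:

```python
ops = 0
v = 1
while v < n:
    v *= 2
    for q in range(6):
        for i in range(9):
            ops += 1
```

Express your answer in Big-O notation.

Each loop level contributes: log n × 1 × 1. Multiplying the contributions gives O(log n).

Answer: O(log n)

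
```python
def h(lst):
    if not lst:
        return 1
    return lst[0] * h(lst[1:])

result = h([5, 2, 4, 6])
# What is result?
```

Product over [5, 2, 4, 6] = 5 * 2 * 4 * 6 = 240

Answer: 240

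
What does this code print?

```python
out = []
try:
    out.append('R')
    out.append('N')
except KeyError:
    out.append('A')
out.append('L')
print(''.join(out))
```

Execution trace: 'R' (try body) → 'N' (try body, no exception) → 'L' (after the try/except). Output: RNL

Answer: RNL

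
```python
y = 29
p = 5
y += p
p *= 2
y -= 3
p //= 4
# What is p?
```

Trace:
`y = 29` → y = 29
`p = 5` → p = 5
`y += p` → y = 34
`p *= 2` → p = 10
`y -= 3` → y = 31
`p //= 4` → p = 2
So p = 2

Answer: 2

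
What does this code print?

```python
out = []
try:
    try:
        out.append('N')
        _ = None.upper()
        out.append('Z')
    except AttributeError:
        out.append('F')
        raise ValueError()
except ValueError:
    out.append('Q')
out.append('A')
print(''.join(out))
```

Execution trace: 'N' (inner try body) → 'F' (inner except AttributeError) → 'Q' (outer except ValueError) → 'A' (after the try/except). Output: NFQA

Answer: NFQA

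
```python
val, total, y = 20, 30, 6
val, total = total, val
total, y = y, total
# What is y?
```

Trace:
`val, total, y = 20, 30, 6` → val = 20; total = 30; y = 6
`val, total = total, val` → val = 30; total = 20
`total, y = y, total` → total = 6; y = 20
So y = 20

Answer: 20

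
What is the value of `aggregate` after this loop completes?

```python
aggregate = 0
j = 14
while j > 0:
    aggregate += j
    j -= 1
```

Sum 14 down to 1
`aggregate` takes the values: 0 → 14 → 27 → 39 → 50 → 60 → 69 → 77 → 84 → 90 → 95 → 99 → 102 → 104 → 105

Answer: 105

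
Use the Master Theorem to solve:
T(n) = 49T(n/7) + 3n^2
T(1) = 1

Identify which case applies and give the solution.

a=49, b=7, f(n)=3n^2. log_7(49) = 2. Since c=2 = 2, Case 2 applies: T(n) = Θ(n^log_b(a) · log n) = O(n^2 log n).

Answer: O(n^2 log n) - Case 2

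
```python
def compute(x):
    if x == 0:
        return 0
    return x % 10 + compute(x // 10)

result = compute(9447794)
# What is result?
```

Sum of digits of 9447794: 4 + 9 + 7 + 7 + 4 + 4 + 9 = 44

Answer: 44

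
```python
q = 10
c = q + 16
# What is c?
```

Trace:
`q = 10` → q = 10
`c = q + 16` → c = 26
So c = 26

Answer: 26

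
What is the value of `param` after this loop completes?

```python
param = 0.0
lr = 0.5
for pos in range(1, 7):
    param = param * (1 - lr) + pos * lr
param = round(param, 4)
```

Moving average with lr=0.5
`param` takes the values: 0.0 → 0.5 → 1.25 → 2.125 → 3.0625 → 4.03125 → 5.015625 → 5.0156

Answer: 5.0156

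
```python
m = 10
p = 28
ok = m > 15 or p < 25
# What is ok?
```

Trace:
`m = 10` → m = 10
`p = 28` → p = 28
`ok = m > 15 or p < 25` → ok = False
So ok = False

Answer: False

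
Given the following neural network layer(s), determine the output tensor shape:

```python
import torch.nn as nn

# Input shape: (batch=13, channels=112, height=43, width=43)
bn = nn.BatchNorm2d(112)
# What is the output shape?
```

Input: (13, 112, 43, 43) -> Output: (13, 112, 43, 43)

Answer: (13, 112, 43, 43)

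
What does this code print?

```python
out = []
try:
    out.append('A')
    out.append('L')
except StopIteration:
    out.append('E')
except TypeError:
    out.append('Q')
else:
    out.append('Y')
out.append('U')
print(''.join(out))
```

Execution trace: 'A' (try body) → 'L' (try body, no exception) → 'Y' (else) → 'U' (after the try/except). Output: ALYU

Answer: ALYU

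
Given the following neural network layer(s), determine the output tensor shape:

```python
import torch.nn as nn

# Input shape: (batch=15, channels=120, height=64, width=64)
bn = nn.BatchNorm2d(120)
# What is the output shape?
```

Input: (15, 120, 64, 64) -> Output: (15, 120, 64, 64)

Answer: (15, 120, 64, 64)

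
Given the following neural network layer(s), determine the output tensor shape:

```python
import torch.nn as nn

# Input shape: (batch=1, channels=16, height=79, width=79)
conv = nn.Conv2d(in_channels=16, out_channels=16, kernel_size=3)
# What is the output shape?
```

Input: (1, 16, 79, 79) -> Output: (1, 16, 77, 77)

Answer: (1, 16, 77, 77)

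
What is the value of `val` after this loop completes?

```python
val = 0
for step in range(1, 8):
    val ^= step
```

XOR of 1 to 7
`val` takes the values: 0 → 1 → 3 → 0 → 4 → 1 → 7 → 0

Answer: 0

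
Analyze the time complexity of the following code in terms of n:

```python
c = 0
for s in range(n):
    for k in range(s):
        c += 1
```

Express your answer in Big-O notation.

Each loop level contributes: n × n. Multiplying the contributions gives O(n^2).

Answer: O(n^2)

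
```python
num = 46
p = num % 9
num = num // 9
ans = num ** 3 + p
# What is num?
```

Trace:
`num = 46` → num = 46
`p = num % 9` → p = 1
`num = num // 9` → num = 5
`ans = num ** 3 + p` → ans = 126
So num = 5

Answer: 5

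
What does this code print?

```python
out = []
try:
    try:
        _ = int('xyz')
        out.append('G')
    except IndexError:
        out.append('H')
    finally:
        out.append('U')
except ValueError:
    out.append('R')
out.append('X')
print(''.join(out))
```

Execution trace: 'U' (finally) → 'R' (outer except ValueError) → 'X' (after the try/except). Output: URX

Answer: URX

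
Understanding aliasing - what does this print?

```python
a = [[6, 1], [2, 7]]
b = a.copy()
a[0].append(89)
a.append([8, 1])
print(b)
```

Key concept: shallow copy with nested lists.
Step by step:
`a = [[6, 1], [2, 7]]` → a = [[6, 1], [2, 7]]
`b = a.copy()` → b = [[6, 1], [2, 7]]
`a[0].append(89)` → a = [[6, 1, 89], [2, 7]]; b = [[6, 1, 89], [2, 7]]
`a.append([8, 1])` → a = [[6, 1, 89], [2, 7], [8, 1]]
`print(b)` → prints [[6, 1, 89], [2, 7]]

Answer: [[6, 1, 89], [2, 7]]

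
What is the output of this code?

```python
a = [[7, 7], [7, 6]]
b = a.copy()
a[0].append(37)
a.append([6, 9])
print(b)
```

Key concept: shallow copy with nested lists.
Step by step:
`a = [[7, 7], [7, 6]]` → a = [[7, 7], [7, 6]]
`b = a.copy()` → b = [[7, 7], [7, 6]]
`a[0].append(37)` → a = [[7, 7, 37], [7, 6]]; b = [[7, 7, 37], [7, 6]]
`a.append([6, 9])` → a = [[7, 7, 37], [7, 6], [6, 9]]
`print(b)` → prints [[7, 7, 37], [7, 6]]

Answer: [[7, 7, 37], [7, 6]]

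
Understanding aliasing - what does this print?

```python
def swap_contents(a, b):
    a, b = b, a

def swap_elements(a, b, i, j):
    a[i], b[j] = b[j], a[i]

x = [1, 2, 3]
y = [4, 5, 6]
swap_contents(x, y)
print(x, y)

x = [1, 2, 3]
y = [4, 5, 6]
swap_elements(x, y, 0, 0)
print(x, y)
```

Key concept: parameter rebinding vs mutation.
Step by step:
`x = [1, 2, 3]` → x = [1, 2, 3]
`y = [4, 5, 6]` → y = [4, 5, 6]
`swap_contents(x, y)` → no visible change to tracked variables
`print(x, y)` → prints [1, 2, 3] [4, 5, 6]
`x = [1, 2, 3]` → x = [1, 2, 3]
`y = [4, 5, 6]` → y = [4, 5, 6]
`swap_elements(x, y, 0, 0)` → x = [4, 2, 3]; y = [1, 5, 6]
`print(x, y)` → prints [4, 2, 3] [1, 5, 6]

Answer:
[1, 2, 3] [4, 5, 6]
[4, 2, 3] [1, 5, 6]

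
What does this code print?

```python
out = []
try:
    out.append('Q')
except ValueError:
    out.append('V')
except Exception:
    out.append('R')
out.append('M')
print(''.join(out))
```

Execution trace: 'Q' (try body, no exception) → 'M' (after the try/except). Output: QM

Answer: QM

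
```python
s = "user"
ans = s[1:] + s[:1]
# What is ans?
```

Trace:
`s = "user"` → s = 'user'
`ans = s[1:] + s[:1]` → ans = 'seru'
So ans = 'seru'

Answer: 'seru'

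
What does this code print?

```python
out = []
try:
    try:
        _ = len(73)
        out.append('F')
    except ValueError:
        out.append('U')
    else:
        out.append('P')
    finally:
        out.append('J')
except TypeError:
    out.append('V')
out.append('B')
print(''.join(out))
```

Execution trace: 'J' (inner finally) → 'V' (outer except TypeError) → 'B' (after the try/except). Output: JVB

Answer: JVB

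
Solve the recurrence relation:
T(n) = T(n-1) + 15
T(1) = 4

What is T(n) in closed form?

Unrolling: T(n) = T(1) + 15·(n-1) = 4 + 15(n-1) = 15n - 11.

Answer: T(n) = 15n - 11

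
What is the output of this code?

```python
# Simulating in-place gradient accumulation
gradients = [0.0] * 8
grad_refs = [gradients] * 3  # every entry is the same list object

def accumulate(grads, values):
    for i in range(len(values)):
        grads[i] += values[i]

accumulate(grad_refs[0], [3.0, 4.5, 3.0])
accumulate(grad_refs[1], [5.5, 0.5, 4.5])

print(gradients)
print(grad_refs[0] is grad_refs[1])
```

Key concept: gradient accumulation aliasing.
Step by step:
`gradients = [0.0] * 8` → gradients = [0.0, 0.0, 0.0, 0.0, 0.0, 0.0, 0.0, 0.0]
`grad_refs = [gradients] * 3` → grad_refs = [[0.0, 0.0, 0.0, 0.0, 0.0, 0.0, 0.0, 0.0], [0.0, 0.0, 0.0, 0.0, 0.0, 0.0, 0.0, 0.0], [0.0, 0.0, 0.0, 0.0, 0.0, 0.0, 0.0, 0.0]]
`accumulate(grad_refs[0], [3.0, 4.5, 3.0])` → gradients = [3.0, 4.5, 3.0, 0.0, 0.0, 0.0, 0.0, 0.0]; grad_refs = [[3.0, 4.5, 3.0, 0.0, 0.0, 0.0, 0.0, 0.0], [3.0, 4.5, 3.0, 0.0, 0.0, 0.0, 0.0, 0.0], [3.0, 4.5, 3.0, 0.0, 0.0, 0.0, 0.0, 0.0]]
`accumulate(grad_refs[1], [5.5, 0.5, 4.5])` → gradients = [8.5, 5.0, 7.5, 0.0, 0.0, 0.0, 0.0, 0.0]; grad_refs = [[8.5, 5.0, 7.5, 0.0, 0.0, 0.0, 0.0, 0.0], [8.5, 5.0, 7.5, 0.0, 0.0, 0.0, 0.0, 0.0], [8.5, 5.0, 7.5, 0.0, 0.0, 0.0, 0.0, 0.0]]
`print(gradients)` → prints [8.5, 5.0, 7.5, 0.0, 0.0, 0.0, 0.0, 0.0]
`print(grad_refs[0] is grad_refs[1])` → prints True

Answer:
[8.5, 5.0, 7.5, 0.0, 0.0, 0.0, 0.0, 0.0]
True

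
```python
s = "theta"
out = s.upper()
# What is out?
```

Trace:
`s = "theta"` → s = 'theta'
`out = s.upper()` → out = 'THETA'
So out = 'THETA'

Answer: 'THETA'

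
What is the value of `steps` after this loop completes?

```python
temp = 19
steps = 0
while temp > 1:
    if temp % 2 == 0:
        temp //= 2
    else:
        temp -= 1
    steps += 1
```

Steps to reduce 19 to 1
`steps` takes the values: 0 → 1 → 2 → 3 → 4 → 5 → 6

Answer: 6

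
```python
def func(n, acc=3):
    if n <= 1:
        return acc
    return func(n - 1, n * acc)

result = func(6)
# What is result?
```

Accumulator trace (n, acc): (6, 3) -> (5, 18) -> (4, 90) -> (3, 360) -> (2, 1080) -> (1, 2160) -> return 2160

Answer: 2160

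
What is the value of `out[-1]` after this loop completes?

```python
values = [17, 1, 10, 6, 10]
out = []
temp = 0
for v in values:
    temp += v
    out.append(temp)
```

Cumulative sum ends at 44
`out` takes the values: [] → [17] → [17, 18] → [17, 18, 28] → [17, 18, 28, 34] → [17, 18, 28, 34, 44]
So `out[-1]` = 44

Answer: 44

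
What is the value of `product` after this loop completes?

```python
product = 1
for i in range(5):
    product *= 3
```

3^5 = 243
`product` takes the values: 1 → 3 → 9 → 27 → 81 → 243

Answer: 243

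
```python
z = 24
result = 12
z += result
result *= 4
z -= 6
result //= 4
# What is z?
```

Trace:
`z = 24` → z = 24
`result = 12` → result = 12
`z += result` → z = 36
`result *= 4` → result = 48
`z -= 6` → z = 30
`result //= 4` → result = 12
So z = 30

Answer: 30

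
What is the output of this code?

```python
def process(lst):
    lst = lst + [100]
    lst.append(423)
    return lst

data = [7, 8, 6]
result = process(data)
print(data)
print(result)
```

Key concept: rebinding parameter vs mutation.
Step by step:
`data = [7, 8, 6]` → data = [7, 8, 6]
`result = process(data)` → result = [7, 8, 6, 100, 423]
`print(data)` → prints [7, 8, 6]
`print(result)` → prints [7, 8, 6, 100, 423]

Answer:
[7, 8, 6]
[7, 8, 6, 100, 423]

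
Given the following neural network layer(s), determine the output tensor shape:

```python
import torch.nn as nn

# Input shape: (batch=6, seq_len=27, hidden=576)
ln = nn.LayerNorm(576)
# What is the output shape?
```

Input: (6, 27, 576) -> Output: (6, 27, 576)

Answer: (6, 27, 576)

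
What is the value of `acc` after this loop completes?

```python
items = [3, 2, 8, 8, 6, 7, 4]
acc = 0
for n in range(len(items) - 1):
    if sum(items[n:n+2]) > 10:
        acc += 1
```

Count windows with sum > 10
`acc` takes the values: 0 → 1 → 2 → 3 → 4

Answer: 4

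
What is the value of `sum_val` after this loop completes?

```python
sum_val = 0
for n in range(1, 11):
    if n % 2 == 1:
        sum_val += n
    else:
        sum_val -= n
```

Add odd, subtract even
`sum_val` takes the values: 0 → 1 → -1 → 2 → -2 → 3 → -3 → 4 → -4 → 5 → -5

Answer: -5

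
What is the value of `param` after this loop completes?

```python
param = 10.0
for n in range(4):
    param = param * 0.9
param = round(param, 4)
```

Exponential decay: 10.0 * 0.9^4
`param` takes the values: 10.0 → 9.0 → 8.1 → 7.29 → 6.561

Answer: 6.561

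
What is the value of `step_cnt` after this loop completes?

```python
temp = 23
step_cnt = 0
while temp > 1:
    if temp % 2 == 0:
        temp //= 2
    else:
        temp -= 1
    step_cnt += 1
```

Steps to reduce 23 to 1
`step_cnt` takes the values: 0 → 1 → 2 → 3 → 4 → 5 → 6 → 7

Answer: 7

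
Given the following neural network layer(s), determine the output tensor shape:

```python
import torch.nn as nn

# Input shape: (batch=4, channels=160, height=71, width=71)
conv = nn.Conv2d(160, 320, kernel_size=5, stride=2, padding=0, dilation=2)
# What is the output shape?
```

Input: (4, 160, 71, 71) -> Output: (4, 320, 32, 32)

Answer: (4, 320, 32, 32)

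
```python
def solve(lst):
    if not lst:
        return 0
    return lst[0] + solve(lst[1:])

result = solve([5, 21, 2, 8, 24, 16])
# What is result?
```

5 + 21 + 2 + 8 + 24 + 16 + 0 = 76

Answer: 76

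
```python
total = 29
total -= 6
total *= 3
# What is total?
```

Trace:
`total = 29` → total = 29
`total -= 6` → total = 23
`total *= 3` → total = 69
So total = 69

Answer: 69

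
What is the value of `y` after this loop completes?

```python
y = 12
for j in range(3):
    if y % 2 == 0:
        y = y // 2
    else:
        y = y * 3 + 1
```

Collatz-style transformation from 12
`y` takes the values: 12 → 6 → 3 → 10

Answer: 10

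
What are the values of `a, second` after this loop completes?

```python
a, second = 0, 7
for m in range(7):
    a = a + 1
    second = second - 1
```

a goes 0→7, second goes 7→0
`a, second` takes the values: (0, 7) → (1, 7) → (1, 6) → (2, 6) → (2, 5) → (3, 5) → (3, 4) → (4, 4) → (4, 3) → (5, 3) → (5, 2) → (6, 2) → (6, 1) → (7, 1) → (7, 0)

Answer: 7, 0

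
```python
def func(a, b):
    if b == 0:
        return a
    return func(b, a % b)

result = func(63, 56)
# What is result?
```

func(63, 56) -> func(56, 7) -> func(7, 0) -> 7

Answer: 7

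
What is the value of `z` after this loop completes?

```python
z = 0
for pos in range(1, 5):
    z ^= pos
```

XOR of 1 to 4
`z` takes the values: 0 → 1 → 3 → 0 → 4

Answer: 4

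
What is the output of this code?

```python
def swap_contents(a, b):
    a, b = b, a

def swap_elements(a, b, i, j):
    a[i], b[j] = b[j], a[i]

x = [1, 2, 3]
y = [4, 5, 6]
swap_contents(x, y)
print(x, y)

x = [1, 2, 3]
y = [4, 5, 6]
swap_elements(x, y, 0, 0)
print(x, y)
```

Key concept: parameter rebinding vs mutation.
Step by step:
`x = [1, 2, 3]` → x = [1, 2, 3]
`y = [4, 5, 6]` → y = [4, 5, 6]
`swap_contents(x, y)` → no visible change to tracked variables
`print(x, y)` → prints [1, 2, 3] [4, 5, 6]
`x = [1, 2, 3]` → x = [1, 2, 3]
`y = [4, 5, 6]` → y = [4, 5, 6]
`swap_elements(x, y, 0, 0)` → x = [4, 2, 3]; y = [1, 5, 6]
`print(x, y)` → prints [4, 2, 3] [1, 5, 6]

Answer:
[1, 2, 3] [4, 5, 6]
[4, 2, 3] [1, 5, 6]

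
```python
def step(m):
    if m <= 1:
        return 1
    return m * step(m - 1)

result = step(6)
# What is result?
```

step(6) = 6 * 5 * 4 * 3 * 2 * 1 = 720

Answer: 720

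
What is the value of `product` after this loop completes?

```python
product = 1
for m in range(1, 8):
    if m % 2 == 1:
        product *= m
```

Product of odd numbers 1 to 7
`product` takes the values: 1 → 3 → 15 → 105

Answer: 105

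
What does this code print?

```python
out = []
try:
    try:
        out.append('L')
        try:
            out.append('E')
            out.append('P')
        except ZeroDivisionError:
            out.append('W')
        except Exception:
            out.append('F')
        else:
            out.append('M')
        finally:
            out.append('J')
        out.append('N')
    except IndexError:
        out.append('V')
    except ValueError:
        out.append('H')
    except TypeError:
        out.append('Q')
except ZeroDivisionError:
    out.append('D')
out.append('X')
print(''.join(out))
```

Execution trace: 'L' (try body) → 'E' (inner try body) → 'P' (inner try body, no exception) → 'M' (inner else) → 'J' (inner finally) → 'N' (try body, no exception) → 'X' (after the try/except). Output: LEPMJNX

Answer: LEPMJNX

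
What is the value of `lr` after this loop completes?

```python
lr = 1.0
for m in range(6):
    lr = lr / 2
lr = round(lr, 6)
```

Halving LR 6 times: 1 / 2^6
`lr` takes the values: 1.0 → 0.5 → 0.25 → 0.125 → 0.0625 → 0.03125 → 0.015625

Answer: 0.015625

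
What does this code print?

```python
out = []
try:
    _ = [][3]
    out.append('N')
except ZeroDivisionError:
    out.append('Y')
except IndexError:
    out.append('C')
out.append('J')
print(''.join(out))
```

Execution trace: 'C' (except IndexError) → 'J' (after the try/except). Output: CJ

Answer: CJ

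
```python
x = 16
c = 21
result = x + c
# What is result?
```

Trace:
`x = 16` → x = 16
`c = 21` → c = 21
`result = x + c` → result = 37
So result = 37

Answer: 37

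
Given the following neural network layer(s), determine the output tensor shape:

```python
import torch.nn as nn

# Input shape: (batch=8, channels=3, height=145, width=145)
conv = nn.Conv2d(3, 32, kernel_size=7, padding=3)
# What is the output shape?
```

Input: (8, 3, 145, 145) -> Output: (8, 32, 145, 145)

Answer: (8, 32, 145, 145)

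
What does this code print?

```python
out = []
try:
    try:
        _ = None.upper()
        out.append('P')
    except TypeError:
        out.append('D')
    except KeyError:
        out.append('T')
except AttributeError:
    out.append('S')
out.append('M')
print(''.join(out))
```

Execution trace: 'S' (outer except AttributeError) → 'M' (after the try/except). Output: SM

Answer: SM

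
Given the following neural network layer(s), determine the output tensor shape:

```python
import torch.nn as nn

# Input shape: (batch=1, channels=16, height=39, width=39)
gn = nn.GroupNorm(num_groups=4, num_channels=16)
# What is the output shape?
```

Input: (1, 16, 39, 39) -> Output: (1, 16, 39, 39)

Answer: (1, 16, 39, 39)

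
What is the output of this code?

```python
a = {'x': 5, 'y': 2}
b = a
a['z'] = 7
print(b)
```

Key concept: dict aliasing.
Step by step:
`a = {'x': 5, 'y': 2}` → a = {'x': 5, 'y': 2}
`b = a` → b = {'x': 5, 'y': 2} (same object as a)
`a['z'] = 7` → a = {'x': 5, 'y': 2, 'z': 7} (same object as b); b = {'x': 5, 'y': 2, 'z': 7} (same object as a)
`print(b)` → prints {'x': 5, 'y': 2, 'z': 7}

Answer: {'x': 5, 'y': 2, 'z': 7}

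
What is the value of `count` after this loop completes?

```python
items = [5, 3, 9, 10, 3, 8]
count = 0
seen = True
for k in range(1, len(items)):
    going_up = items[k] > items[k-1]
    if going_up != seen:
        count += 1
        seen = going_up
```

Count direction changes in [5, 3, 9, 10, 3, 8]
`count` takes the values: 0 → 1 → 2 → 3 → 4

Answer: 4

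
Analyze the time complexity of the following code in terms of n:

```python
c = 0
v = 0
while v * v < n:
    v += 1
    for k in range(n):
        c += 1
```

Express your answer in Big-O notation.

Each loop level contributes: √n × n. Multiplying the contributions gives O(n√n).

Answer: O(n√n)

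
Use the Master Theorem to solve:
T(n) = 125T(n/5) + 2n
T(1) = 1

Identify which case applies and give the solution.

a=125, b=5, f(n)=2n. log_5(125) = 3. Since c=1 < 3, Case 1 applies: T(n) = Θ(n^log_b(a)) = O(n^3).

Answer: O(n^3) - Case 1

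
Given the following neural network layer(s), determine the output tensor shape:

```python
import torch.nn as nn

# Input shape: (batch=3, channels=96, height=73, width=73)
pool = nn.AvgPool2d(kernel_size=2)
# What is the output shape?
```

Input: (3, 96, 73, 73) -> Output: (3, 96, 36, 36)

Answer: (3, 96, 36, 36)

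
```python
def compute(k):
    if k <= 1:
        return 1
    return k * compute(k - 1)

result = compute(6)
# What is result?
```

compute(6) = 6 * 5 * 4 * 3 * 2 * 1 = 720

Answer: 720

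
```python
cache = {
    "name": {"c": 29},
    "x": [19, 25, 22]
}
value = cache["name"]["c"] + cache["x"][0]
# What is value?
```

Trace:
`cache = { ...` → cache = {'name': {'c': 29}, 'x': [19, 25, 22]}
`value = cache["name"]["c"] + cache["x"][0]` → value = 48
So value = 48

Answer: 48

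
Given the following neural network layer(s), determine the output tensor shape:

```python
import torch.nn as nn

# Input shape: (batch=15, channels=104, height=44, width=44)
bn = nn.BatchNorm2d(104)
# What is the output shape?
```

Input: (15, 104, 44, 44) -> Output: (15, 104, 44, 44)

Answer: (15, 104, 44, 44)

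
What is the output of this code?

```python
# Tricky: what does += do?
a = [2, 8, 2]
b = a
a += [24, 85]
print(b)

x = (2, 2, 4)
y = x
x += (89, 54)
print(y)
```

Key concept: += behavior differs for mutable vs immutable.
Step by step:
`a = [2, 8, 2]` → a = [2, 8, 2]
`b = a` → b = [2, 8, 2] (same object as a)
`a += [24, 85]` → a = [2, 8, 2, 24, 85] (same object as b); b = [2, 8, 2, 24, 85] (same object as a)
`print(b)` → prints [2, 8, 2, 24, 85]
`x = (2, 2, 4)` → x = (2, 2, 4)
`y = x` → y = (2, 2, 4)
`x += (89, 54)` → x = (2, 2, 4, 89, 54)
`print(y)` → prints (2, 2, 4)

Answer:
[2, 8, 2, 24, 85]
(2, 2, 4)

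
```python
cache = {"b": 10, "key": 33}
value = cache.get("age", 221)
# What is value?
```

Trace:
`cache = {"b": 10, "key": 33}` → cache = {'b': 10, 'key': 33}
`value = cache.get("age", 221)` → value = 221
So value = 221

Answer: 221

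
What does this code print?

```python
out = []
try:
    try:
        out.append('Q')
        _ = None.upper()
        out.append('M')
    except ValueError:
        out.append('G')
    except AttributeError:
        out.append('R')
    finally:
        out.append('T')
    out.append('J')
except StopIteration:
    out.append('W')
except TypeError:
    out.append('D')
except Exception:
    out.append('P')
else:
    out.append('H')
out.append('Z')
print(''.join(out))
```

Execution trace: 'Q' (inner try body) → 'R' (inner except AttributeError) → 'T' (inner finally) → 'J' (try body, no exception) → 'H' (else) → 'Z' (after the try/except). Output: QRTJHZ

Answer: QRTJHZ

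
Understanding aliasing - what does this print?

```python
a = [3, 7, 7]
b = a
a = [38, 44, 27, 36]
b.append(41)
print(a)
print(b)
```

Key concept: rebinding vs mutation: a is rebound to a new list, b still points at the original.
Step by step:
`a = [3, 7, 7]` → a = [3, 7, 7]
`b = a` → b = [3, 7, 7] (same object as a)
`a = [38, 44, 27, 36]` → a = [38, 44, 27, 36]
`b.append(41)` → b = [3, 7, 7, 41]
`print(a)` → prints [38, 44, 27, 36]
`print(b)` → prints [3, 7, 7, 41]

Answer:
[38, 44, 27, 36]
[3, 7, 7, 41]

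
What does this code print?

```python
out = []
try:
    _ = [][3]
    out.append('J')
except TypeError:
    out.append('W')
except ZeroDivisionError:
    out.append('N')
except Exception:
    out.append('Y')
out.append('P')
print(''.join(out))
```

Execution trace: 'Y' (except Exception) → 'P' (after the try/except). Output: YP

Answer: YP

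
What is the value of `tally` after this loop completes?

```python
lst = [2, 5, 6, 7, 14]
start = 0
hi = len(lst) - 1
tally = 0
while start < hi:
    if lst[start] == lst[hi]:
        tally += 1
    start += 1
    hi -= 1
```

Count matching pairs from ends
`tally` takes the values: 0

Answer: 0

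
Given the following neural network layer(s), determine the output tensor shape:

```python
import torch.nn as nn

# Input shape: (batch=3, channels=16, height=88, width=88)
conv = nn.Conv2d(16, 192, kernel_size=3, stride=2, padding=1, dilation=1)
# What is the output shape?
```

Input: (3, 16, 88, 88) -> Output: (3, 192, 44, 44)

Answer: (3, 192, 44, 44)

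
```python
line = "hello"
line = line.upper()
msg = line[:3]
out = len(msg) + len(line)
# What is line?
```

Trace:
`line = "hello"` → line = 'hello'
`line = line.upper()` → line = 'HELLO'
`msg = line[:3]` → msg = 'HEL'
`out = len(msg) + len(line)` → out = 8
So line = 'HELLO'

Answer: 'HELLO'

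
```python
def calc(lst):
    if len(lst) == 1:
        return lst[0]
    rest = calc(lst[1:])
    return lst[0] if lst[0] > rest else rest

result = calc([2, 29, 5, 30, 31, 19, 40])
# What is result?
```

Recursive max over [2, 29, 5, 30, 31, 19, 40] = 40

Answer: 40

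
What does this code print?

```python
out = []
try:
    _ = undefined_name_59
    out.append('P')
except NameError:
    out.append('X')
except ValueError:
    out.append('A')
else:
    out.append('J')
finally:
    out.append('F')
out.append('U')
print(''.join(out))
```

Execution trace: 'X' (except NameError) → 'F' (finally) → 'U' (after the try/except). Output: XFU

Answer: XFU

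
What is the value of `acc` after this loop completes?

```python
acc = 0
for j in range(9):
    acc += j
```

Sum of 0 to 8 = 36
`acc` takes the values: 0 → 1 → 3 → 6 → 10 → 15 → 21 → 28 → 36

Answer: 36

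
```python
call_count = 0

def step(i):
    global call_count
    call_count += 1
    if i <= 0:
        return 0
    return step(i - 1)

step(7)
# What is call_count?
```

Linear recursion stepping by 1: 8 calls from i=7 down to ≤0.

Answer: 8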